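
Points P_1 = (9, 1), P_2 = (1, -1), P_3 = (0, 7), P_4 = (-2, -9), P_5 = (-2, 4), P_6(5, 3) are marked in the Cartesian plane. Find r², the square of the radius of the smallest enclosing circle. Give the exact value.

69.0625

The minimum enclosing circle is determined by three boundary points: P_1, P_3, P_4.
Their circumcentre is (1, -1.25) with r² = 69.0625.
The farthest remaining point P_5 is at distance² 36.5625 ≤ 69.0625.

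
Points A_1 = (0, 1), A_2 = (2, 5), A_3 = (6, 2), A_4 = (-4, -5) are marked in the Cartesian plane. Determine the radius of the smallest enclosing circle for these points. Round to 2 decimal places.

6.14

The minimum enclosing circle of a finite set is fixed by two of the points (as a diameter) or three (as a circumcircle).
The minimum enclosing circle is determined by three boundary points: A_2, A_3, A_4.
Their circumcentre is (37/58, -57/58) with r² = 63325/1682.
The farthest remaining point A_1 is at distance² 7297/1682 ≤ 63325/1682.
r = √(63325/1682) ≈ 6.14.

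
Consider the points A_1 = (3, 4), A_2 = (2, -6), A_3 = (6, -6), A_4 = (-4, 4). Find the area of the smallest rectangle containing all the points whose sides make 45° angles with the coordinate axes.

110

In coordinates u = x + y, v = x − y the rectangle is axis-aligned; the map (x,y)→(u,v) scales areas by 2.
u-values: 7, -4, 0, 0; range = 7 − (-4) = 11.
v-values: -1, 8, 12, -8; range = 12 − (-8) = 20.
Area = (11 × 20) / 2 = 110.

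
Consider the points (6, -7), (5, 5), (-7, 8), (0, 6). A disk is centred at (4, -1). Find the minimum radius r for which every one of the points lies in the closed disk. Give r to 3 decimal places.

14.213

The required radius is the distance from (4, -1) to the farthest point.
Squared distances: 40, 37, 202, 65.
Maximum is 202, attained at (-7, 8).
r = √202 ≈ 14.213.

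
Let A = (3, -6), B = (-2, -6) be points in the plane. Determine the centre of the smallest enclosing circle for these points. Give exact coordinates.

The smallest circle enclosing two points has them as diameter endpoints.
Centre = midpoint = (0.5, -6); r² = |AB|²/4 = 25/4 = 6.25.
Centre = (0.5, -6).

(0.5, -6)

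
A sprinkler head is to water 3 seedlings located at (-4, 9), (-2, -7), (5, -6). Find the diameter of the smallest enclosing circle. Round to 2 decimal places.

17.50

Call the three points A, B, C in the order given.
Side lengths²: AB² = 260, AC² = 306, BC² = 50.
Since AC² = 306 < 260 + 50 = 310, the triangle is acute, so the smallest enclosing circle is the circumcircle.
Circumcentre = (7/19, 27/19), r² = 27625/361.
Diameter = 2r = 2√(27625/361) ≈ 17.50.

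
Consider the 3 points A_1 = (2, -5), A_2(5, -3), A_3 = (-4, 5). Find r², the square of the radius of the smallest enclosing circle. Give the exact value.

32045/882

Side lengths²: A_1A_2² = 13, A_1A_3² = 136, A_2A_3² = 145.
Since A_2A_3² = 145 < 136 + 13 = 149, the triangle is acute, so the smallest enclosing circle is the circumcircle.
Circumcentre = (13/42, 11/14), r² = 32045/882.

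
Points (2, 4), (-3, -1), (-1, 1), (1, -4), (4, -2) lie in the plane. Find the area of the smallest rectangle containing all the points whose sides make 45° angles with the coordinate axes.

In coordinates u = x + y, v = x − y the rectangle is axis-aligned; the map (x,y)→(u,v) scales areas by 2.
u-values: 6, -4, 0, -3, 2; range = 6 − (-4) = 10.
v-values: -2, -2, -2, 5, 6; range = 6 − (-2) = 8.
Area = (10 × 8) / 2 = 40.

40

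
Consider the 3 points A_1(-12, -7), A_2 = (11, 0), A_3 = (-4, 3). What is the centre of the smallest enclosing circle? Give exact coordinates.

Side lengths²: A_1A_2² = 578, A_1A_3² = 164, A_2A_3² = 234.
Since A_1A_2² = 578 ≥ 234 + 164 = 398, the angle opposite A_1A_2 is not acute, so the smallest enclosing circle has A_1A_2 as diameter.
Centre = midpoint of A_1A_2 = (-0.5, -3.5), r² = 578/4 = 144.5.
Centre = (-0.5, -3.5).

(-0.5, -3.5)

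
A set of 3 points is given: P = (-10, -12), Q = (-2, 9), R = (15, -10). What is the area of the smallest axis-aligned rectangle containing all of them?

x ranges over [-10, 15], width 25.
y ranges over [-12, 9], height 21.
Area = 25 × 21 = 525.

525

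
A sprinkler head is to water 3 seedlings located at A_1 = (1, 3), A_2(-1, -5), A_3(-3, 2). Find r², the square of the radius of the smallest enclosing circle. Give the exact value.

Side lengths²: A_1A_2² = 68, A_1A_3² = 17, A_2A_3² = 53.
Since A_1A_2² = 68 < 53 + 17 = 70, the triangle is acute, so the smallest enclosing circle is the circumcircle.
Circumcentre = (-2/15, -29/30), r² = 15317/900.

15317/900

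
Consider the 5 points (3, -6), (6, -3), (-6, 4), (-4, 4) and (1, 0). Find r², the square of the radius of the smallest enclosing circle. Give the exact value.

34933/722

By Welzl's lemma the MEC is supported by two points (diametrically opposite) or three points (on a circumcircle).
The minimum enclosing circle is determined by three boundary points: (3, -6), (6, -3), (-6, 4).
Their circumcentre is (-7/38, 7/38) with r² = 34933/722.
The farthest remaining point (-4, 4) is at distance² 21025/722 ≤ 34933/722.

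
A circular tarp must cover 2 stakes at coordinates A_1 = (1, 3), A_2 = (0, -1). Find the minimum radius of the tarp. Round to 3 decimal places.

The smallest circle enclosing two points has them as diameter endpoints.
Centre = midpoint = (0.5, 1); r² = |A_1A_2|²/4 = 17/4 = 4.25.
r = √(4.25) ≈ 2.062.

2.062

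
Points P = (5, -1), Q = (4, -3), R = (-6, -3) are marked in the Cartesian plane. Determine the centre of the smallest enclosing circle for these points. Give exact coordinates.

(-0.5, -2)

Side lengths²: PQ² = 5, PR² = 125, QR² = 100.
Since PR² = 125 ≥ 100 + 5 = 105, the angle opposite PR is not acute, so the smallest enclosing circle has PR as diameter.
Centre = midpoint of PR = (-0.5, -2), r² = 125/4 = 31.25.
Centre = (-0.5, -2).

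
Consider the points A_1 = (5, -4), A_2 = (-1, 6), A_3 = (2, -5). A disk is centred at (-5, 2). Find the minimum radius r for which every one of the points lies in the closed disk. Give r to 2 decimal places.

The required radius is the distance from (-5, 2) to the farthest point.
Squared distances: 136, 32, 98.
Maximum is 136, attained at A_1.
r = √136 ≈ 11.66.

11.66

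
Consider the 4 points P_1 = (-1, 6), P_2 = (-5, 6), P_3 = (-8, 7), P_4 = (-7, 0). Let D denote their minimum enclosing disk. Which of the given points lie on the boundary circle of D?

A smallest enclosing disk is always determined by at most three of the input points on its boundary.
The minimum enclosing circle is determined by three boundary points: P_1, P_3, P_4.
Their circumcentre is (-4.875, 3.875) with r² = 19.53125.
The farthest remaining point P_2 is at distance² 4.53125 ≤ 19.53125.
The points at distance exactly r from the centre are P_1, P_3, P_4 — 3 points.

P_1, P_3, P_4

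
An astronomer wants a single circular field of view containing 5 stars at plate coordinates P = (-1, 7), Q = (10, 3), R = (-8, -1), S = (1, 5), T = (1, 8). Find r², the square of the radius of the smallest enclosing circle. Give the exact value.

The farthest pair is Q–R with squared distance 340. The circle on this segment as diameter has centre (1, 1) and r² = 340/4 = 85.
Check P: distance² to centre = 40 ≤ 85, so it lies inside.
All remaining points lie in this disk, and no smaller disk contains both endpoints, so this is the minimum enclosing circle.

85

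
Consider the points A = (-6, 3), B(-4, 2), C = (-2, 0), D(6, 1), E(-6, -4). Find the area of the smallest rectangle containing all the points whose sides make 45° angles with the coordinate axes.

119

In coordinates u = x + y, v = x − y the rectangle is axis-aligned; the map (x,y)→(u,v) scales areas by 2.
u-values: -3, -2, -2, 7, -10; range = 7 − (-10) = 17.
v-values: -9, -6, -2, 5, -2; range = 5 − (-9) = 14.
Area = (17 × 14) / 2 = 119.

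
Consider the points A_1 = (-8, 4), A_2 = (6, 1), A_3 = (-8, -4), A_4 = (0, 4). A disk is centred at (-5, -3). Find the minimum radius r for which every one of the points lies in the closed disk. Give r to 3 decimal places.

11.705

The required radius is the distance from (-5, -3) to the farthest point.
Squared distances: 58, 137, 10, 74.
Maximum is 137, attained at A_2.
r = √137 ≈ 11.705.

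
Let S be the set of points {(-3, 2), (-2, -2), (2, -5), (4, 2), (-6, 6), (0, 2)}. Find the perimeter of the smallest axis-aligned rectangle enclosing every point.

42

Width = max x − min x = 4 − (-6) = 10.
Height = max y − min y = 6 − (-5) = 11.
Perimeter = 2(10 + 11) = 42.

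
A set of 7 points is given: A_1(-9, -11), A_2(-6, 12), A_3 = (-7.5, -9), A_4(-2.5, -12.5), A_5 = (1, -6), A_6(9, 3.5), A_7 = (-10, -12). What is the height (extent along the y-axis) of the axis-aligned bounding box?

24.5

max y = 12, min y = -12.5, so height = 24.5.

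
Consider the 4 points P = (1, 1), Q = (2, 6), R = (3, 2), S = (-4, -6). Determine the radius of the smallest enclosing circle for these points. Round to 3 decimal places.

6.708

A smallest enclosing disk is always determined by at most three of the input points on its boundary.
The farthest pair is Q–S with squared distance 180. The circle on this segment as diameter has centre (-1, 0) and r² = 180/4 = 45.
Check P: distance² to centre = 5 ≤ 45, so it lies inside.
All remaining points lie in this disk, and no smaller disk contains both endpoints, so this is the minimum enclosing circle.
r = √45 ≈ 6.708.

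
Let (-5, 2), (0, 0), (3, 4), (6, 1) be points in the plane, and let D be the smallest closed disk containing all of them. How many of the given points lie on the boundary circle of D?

2

A smallest enclosing disk is always determined by at most three of the input points on its boundary.
The farthest pair is (-5, 2)–(6, 1) with squared distance 122. The circle on this segment as diameter has centre (0.5, 1.5) and r² = 122/4 = 30.5.
Check (0, 0): distance² to centre = 2.5 ≤ 30.5, so it lies inside.
All remaining points lie in this disk, and no smaller disk contains both endpoints, so this is the minimum enclosing circle.
The points at distance exactly r from the centre are (-5, 2), (6, 1) — 2 points.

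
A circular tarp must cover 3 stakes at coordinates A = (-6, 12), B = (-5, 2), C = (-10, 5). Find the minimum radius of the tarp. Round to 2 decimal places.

Side lengths²: AB² = 101, AC² = 65, BC² = 34.
Since AB² = 101 ≥ 65 + 34 = 99, the angle opposite AB is not acute, so the smallest enclosing circle has AB as diameter.
Centre = midpoint of AB = (-5.5, 7), r² = 101/4 = 25.25.
r = √(25.25) ≈ 5.02.

5.02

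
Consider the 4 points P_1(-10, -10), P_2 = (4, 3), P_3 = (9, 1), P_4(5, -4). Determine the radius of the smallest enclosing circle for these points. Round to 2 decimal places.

10.98

By Welzl's lemma the MEC is supported by two points (diametrically opposite) or three points (on a circumcircle).
The farthest pair is P_1–P_3 with squared distance 482. The circle on this segment as diameter has centre (-0.5, -4.5) and r² = 482/4 = 120.5.
Check P_2: distance² to centre = 76.5 ≤ 120.5, so it lies inside.
All remaining points lie in this disk, and no smaller disk contains both endpoints, so this is the minimum enclosing circle.
r = √(120.5) ≈ 10.98.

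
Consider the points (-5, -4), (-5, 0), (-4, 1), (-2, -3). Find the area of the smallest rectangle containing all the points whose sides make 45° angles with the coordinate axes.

In coordinates u = x + y, v = x − y the rectangle is axis-aligned; the map (x,y)→(u,v) scales areas by 2.
u-values: -9, -5, -3, -5; range = -3 − (-9) = 6.
v-values: -1, -5, -5, 1; range = 1 − (-5) = 6.
Area = (6 × 6) / 2 = 18.

18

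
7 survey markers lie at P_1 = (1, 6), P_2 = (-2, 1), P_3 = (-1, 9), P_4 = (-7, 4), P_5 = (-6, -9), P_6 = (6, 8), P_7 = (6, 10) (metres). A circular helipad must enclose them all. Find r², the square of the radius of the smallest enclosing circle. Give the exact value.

126.25

The farthest pair is P_5–P_7 with squared distance 505. The circle on this segment as diameter has centre (0, 0.5) and r² = 505/4 = 126.25.
Check P_1: distance² to centre = 31.25 ≤ 126.25, so it lies inside.
All remaining points lie in this disk, and no smaller disk contains both endpoints, so this is the minimum enclosing circle.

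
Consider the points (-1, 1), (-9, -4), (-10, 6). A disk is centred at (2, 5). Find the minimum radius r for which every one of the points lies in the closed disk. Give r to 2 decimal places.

14.21

The required radius is the distance from (2, 5) to the farthest point.
Squared distances: 25, 202, 145.
Maximum is 202, attained at (-9, -4).
r = √202 ≈ 14.21.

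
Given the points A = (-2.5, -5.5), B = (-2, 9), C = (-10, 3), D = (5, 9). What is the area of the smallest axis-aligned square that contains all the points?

The bounding box has width 15 and height 14.5.
An axis-aligned square enclosing the set must have side ≥ max(width, height).
So the minimum side is max(15, 14.5) = 15.
Area = 15² = 225.

225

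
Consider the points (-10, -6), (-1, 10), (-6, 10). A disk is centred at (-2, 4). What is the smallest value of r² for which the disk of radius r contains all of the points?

The required radius is the distance from (-2, 4) to the farthest point.
Squared distances: 164, 37, 52.
Maximum is 164, attained at (-10, -6).

164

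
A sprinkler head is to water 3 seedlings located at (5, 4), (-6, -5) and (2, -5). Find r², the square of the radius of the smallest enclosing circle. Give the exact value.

Call the three points A, B, C in the order given.
Side lengths²: AB² = 202, AC² = 90, BC² = 64.
Since AB² = 202 ≥ 90 + 64 = 154, the angle opposite AB is not acute, so the smallest enclosing circle has AB as diameter.
Centre = midpoint of AB = (-0.5, -0.5), r² = 202/4 = 50.5.

50.5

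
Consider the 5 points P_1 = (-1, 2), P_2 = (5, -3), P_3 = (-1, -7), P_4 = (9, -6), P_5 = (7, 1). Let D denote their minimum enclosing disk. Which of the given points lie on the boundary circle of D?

By Welzl's lemma the MEC is supported by two points (diametrically opposite) or three points (on a circumcircle).
The minimum enclosing circle is determined by three boundary points: P_1, P_3, P_4.
Their circumcentre is (3.6, -2.5) with r² = 41.41.
The farthest remaining point P_5 is at distance² 23.81 ≤ 41.41.
The points at distance exactly r from the centre are P_1, P_3, P_4 — 3 points.

P_1, P_3, P_4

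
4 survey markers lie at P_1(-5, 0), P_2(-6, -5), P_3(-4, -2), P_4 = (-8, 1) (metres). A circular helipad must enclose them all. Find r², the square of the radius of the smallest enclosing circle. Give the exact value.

10

By Welzl's lemma the MEC is supported by two points (diametrically opposite) or three points (on a circumcircle).
The farthest pair is P_2–P_4 with squared distance 40. The circle on this segment as diameter has centre (-7, -2) and r² = 40/4 = 10.
Check P_1: distance² to centre = 8 ≤ 10, so it lies inside.
All remaining points lie in this disk, and no smaller disk contains both endpoints, so this is the minimum enclosing circle.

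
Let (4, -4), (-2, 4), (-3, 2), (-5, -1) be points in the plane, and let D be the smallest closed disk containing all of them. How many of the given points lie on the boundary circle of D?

A smallest enclosing disk is always determined by at most three of the input points on its boundary.
The minimum enclosing circle is determined by three boundary points: (4, -4), (-2, 4), (-5, -1).
Their circumcentre is (1/9, -2/3) with r² = 2125/81.
The farthest remaining point (-3, 2) is at distance² 1360/81 ≤ 2125/81.
The points at distance exactly r from the centre are (4, -4), (-2, 4), (-5, -1) — 3 points.

3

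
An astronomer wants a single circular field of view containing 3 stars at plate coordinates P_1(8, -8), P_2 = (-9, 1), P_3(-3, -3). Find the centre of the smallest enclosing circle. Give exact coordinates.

(-0.5, -3.5)

Side lengths²: P_1P_2² = 370, P_1P_3² = 146, P_2P_3² = 52.
Since P_1P_2² = 370 ≥ 146 + 52 = 198, the angle opposite P_1P_2 is not acute, so the smallest enclosing circle has P_1P_2 as diameter.
Centre = midpoint of P_1P_2 = (-0.5, -3.5), r² = 370/4 = 92.5.
Centre = (-0.5, -3.5).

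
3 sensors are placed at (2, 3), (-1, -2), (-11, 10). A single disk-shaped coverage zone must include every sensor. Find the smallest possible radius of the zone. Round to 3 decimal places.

7.819

Call the three points A, B, C in the order given.
Side lengths²: AB² = 34, AC² = 218, BC² = 244.
Since BC² = 244 < 218 + 34 = 252, the triangle is acute, so the smallest enclosing circle is the circumcircle.
Circumcentre = (-246/43, 182/43), r² = 113033/1849.
r = √(113033/1849) ≈ 7.819.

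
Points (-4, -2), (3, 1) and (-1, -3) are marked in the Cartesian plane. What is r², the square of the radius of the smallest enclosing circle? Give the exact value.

14.5

Call the three points A, B, C in the order given.
Side lengths²: AB² = 58, AC² = 10, BC² = 32.
Since AB² = 58 ≥ 32 + 10 = 42, the angle opposite AB is not acute, so the smallest enclosing circle has AB as diameter.
Centre = midpoint of AB = (-0.5, -0.5), r² = 58/4 = 14.5.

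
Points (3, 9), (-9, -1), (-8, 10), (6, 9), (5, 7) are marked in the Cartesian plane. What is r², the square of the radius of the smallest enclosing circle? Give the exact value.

A smallest enclosing disk is always determined by at most three of the input points on its boundary.
The farthest pair is (-9, -1)–(6, 9) with squared distance 325. The circle on this segment as diameter has centre (-1.5, 4) and r² = 325/4 = 81.25.
Check (3, 9): distance² to centre = 45.25 ≤ 81.25, so it lies inside.
All remaining points lie in this disk, and no smaller disk contains both endpoints, so this is the minimum enclosing circle.

81.25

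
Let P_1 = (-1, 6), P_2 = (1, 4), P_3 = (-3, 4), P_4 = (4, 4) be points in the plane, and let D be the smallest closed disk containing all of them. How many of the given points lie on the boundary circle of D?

2

The minimum enclosing circle of a finite set is fixed by two of the points (as a diameter) or three (as a circumcircle).
The farthest pair is P_3–P_4 with squared distance 49. The circle on this segment as diameter has centre (0.5, 4) and r² = 49/4 = 12.25.
Check P_1: distance² to centre = 6.25 ≤ 12.25, so it lies inside.
All remaining points lie in this disk, and no smaller disk contains both endpoints, so this is the minimum enclosing circle.
The points at distance exactly r from the centre are P_3, P_4 — 2 points.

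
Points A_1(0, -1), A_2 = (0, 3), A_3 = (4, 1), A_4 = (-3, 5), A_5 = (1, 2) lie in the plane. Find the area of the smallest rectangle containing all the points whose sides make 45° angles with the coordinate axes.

In coordinates u = x + y, v = x − y the rectangle is axis-aligned; the map (x,y)→(u,v) scales areas by 2.
u-values: -1, 3, 5, 2, 3; range = 5 − (-1) = 6.
v-values: 1, -3, 3, -8, -1; range = 3 − (-8) = 11.
Area = (6 × 11) / 2 = 33.

33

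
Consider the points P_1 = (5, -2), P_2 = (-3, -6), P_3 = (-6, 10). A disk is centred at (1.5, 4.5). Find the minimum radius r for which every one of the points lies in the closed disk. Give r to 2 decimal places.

The required radius is the distance from (1.5, 4.5) to the farthest point.
Squared distances: 54.5, 130.5, 86.5.
Maximum is 130.5, attained at P_2.
r = √(130.5) ≈ 11.42.

11.42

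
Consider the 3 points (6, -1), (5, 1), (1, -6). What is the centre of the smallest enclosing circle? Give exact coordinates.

Call the three points A, B, C in the order given.
Side lengths²: AB² = 5, AC² = 50, BC² = 65.
Since BC² = 65 ≥ 50 + 5 = 55, the angle opposite BC is not acute, so the smallest enclosing circle has BC as diameter.
Centre = midpoint of BC = (3, -2.5), r² = 65/4 = 16.25.
Centre = (3, -2.5).

(3, -2.5)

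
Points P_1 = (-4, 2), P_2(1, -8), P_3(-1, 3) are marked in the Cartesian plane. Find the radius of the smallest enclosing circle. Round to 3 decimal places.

Side lengths²: P_1P_2² = 125, P_1P_3² = 10, P_2P_3² = 125.
Since P_2P_3² = 125 < 125 + 10 = 135, the triangle is acute, so the smallest enclosing circle is the circumcircle.
Circumcentre = (-11/14, -37/14), r² = 3125/98.
r = √(3125/98) ≈ 5.647.

5.647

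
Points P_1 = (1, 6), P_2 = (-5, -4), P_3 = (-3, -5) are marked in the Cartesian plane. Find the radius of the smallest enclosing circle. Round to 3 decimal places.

5.870

Side lengths²: P_1P_2² = 136, P_1P_3² = 137, P_2P_3² = 5.
Since P_1P_3² = 137 < 136 + 5 = 141, the triangle is acute, so the smallest enclosing circle is the circumcircle.
Circumcentre = (-37/26, 17/26), r² = 11645/338.
r = √(11645/338) ≈ 5.870.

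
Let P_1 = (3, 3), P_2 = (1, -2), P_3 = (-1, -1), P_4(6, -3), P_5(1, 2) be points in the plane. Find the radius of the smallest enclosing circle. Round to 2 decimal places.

3.84

By Welzl's lemma the MEC is supported by two points (diametrically opposite) or three points (on a circumcircle).
The minimum enclosing circle is determined by three boundary points: P_1, P_3, P_4.
Their circumcentre is (17/6, -5/6) with r² = 265/18.
The farthest remaining point P_5 is at distance² 205/18 ≤ 265/18.
r = √(265/18) ≈ 3.84.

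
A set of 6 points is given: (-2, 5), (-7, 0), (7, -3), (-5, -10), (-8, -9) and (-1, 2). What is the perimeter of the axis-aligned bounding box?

60

Width = max x − min x = 7 − (-8) = 15.
Height = max y − min y = 5 − (-10) = 15.
Perimeter = 2(15 + 15) = 60.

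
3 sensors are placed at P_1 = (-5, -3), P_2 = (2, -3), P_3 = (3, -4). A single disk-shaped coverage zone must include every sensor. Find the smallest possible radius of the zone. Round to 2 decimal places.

4.03

Side lengths²: P_1P_2² = 49, P_1P_3² = 65, P_2P_3² = 2.
Since P_1P_3² = 65 ≥ 49 + 2 = 51, the angle opposite P_1P_3 is not acute, so the smallest enclosing circle has P_1P_3 as diameter.
Centre = midpoint of P_1P_3 = (-1, -3.5), r² = 65/4 = 16.25.
r = √(16.25) ≈ 4.03.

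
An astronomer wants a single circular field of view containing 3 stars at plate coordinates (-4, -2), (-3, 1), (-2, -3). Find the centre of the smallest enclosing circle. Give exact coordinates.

Call the three points A, B, C in the order given.
Side lengths²: AB² = 10, AC² = 5, BC² = 17.
Since BC² = 17 ≥ 10 + 5 = 15, the angle opposite BC is not acute, so the smallest enclosing circle has BC as diameter.
Centre = midpoint of BC = (-2.5, -1), r² = 17/4 = 4.25.
Centre = (-2.5, -1).

(-2.5, -1)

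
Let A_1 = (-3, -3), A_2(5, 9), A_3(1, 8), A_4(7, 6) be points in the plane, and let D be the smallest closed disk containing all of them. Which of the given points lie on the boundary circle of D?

By Welzl's lemma the MEC is supported by two points (diametrically opposite) or three points (on a circumcircle).
The farthest pair is A_1–A_2 with squared distance 208. The circle on this segment as diameter has centre (1, 3) and r² = 208/4 = 52.
Check A_3: distance² to centre = 25 ≤ 52, so it lies inside.
All remaining points lie in this disk, and no smaller disk contains both endpoints, so this is the minimum enclosing circle.
The points at distance exactly r from the centre are A_1, A_2 — 2 points.

A_1, A_2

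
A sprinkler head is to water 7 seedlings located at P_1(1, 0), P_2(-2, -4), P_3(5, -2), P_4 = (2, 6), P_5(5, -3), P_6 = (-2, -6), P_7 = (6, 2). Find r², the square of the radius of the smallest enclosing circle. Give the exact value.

The minimum enclosing circle of a finite set is fixed by two of the points (as a diameter) or three (as a circumcircle).
The farthest pair is P_4–P_6 with squared distance 160. The circle on this segment as diameter has centre (0, 0) and r² = 160/4 = 40.
Check P_1: distance² to centre = 1 ≤ 40, so it lies inside.
All remaining points lie in this disk, and no smaller disk contains both endpoints, so this is the minimum enclosing circle.

40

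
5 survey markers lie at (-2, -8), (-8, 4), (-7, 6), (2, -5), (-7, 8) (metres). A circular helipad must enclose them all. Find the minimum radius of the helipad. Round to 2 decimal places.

8.38

A smallest enclosing disk is always determined by at most three of the input points on its boundary.
The farthest pair is (-2, -8)–(-7, 8) with squared distance 281. The circle on this segment as diameter has centre (-4.5, 0) and r² = 281/4 = 70.25.
Check (-8, 4): distance² to centre = 28.25 ≤ 70.25, so it lies inside.
All remaining points lie in this disk, and no smaller disk contains both endpoints, so this is the minimum enclosing circle.
r = √(70.25) ≈ 8.38.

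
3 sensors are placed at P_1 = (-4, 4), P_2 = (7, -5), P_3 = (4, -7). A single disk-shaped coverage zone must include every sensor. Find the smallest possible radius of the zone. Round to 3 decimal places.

7.106

Side lengths²: P_1P_2² = 202, P_1P_3² = 185, P_2P_3² = 13.
Since P_1P_2² = 202 ≥ 185 + 13 = 198, the angle opposite P_1P_2 is not acute, so the smallest enclosing circle has P_1P_2 as diameter.
Centre = midpoint of P_1P_2 = (1.5, -0.5), r² = 202/4 = 50.5.
r = √(50.5) ≈ 7.106.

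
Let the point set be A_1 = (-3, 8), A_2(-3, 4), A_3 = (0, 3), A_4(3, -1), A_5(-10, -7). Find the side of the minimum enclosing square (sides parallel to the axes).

15

The bounding box has width 13 and height 15.
An axis-aligned square enclosing the set must have side ≥ max(width, height).
So the minimum side is max(13, 15) = 15.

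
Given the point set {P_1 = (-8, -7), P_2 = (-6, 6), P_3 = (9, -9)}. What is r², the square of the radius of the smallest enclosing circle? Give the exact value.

50689/450

Side lengths²: P_1P_2² = 173, P_1P_3² = 293, P_2P_3² = 450.
Since P_2P_3² = 450 < 293 + 173 = 466, the triangle is acute, so the smallest enclosing circle is the circumcircle.
Circumcentre = (37/30, -53/30), r² = 50689/450.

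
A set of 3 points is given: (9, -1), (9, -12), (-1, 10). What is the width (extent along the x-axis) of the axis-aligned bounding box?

10

max x = 9, min x = -1, so width = 10.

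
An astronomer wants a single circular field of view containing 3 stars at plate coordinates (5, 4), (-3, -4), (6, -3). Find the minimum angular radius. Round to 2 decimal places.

5.66

Call the three points A, B, C in the order given.
Side lengths²: AB² = 128, AC² = 50, BC² = 82.
Since AB² = 128 < 82 + 50 = 132, the triangle is acute, so the smallest enclosing circle is the circumcircle.
Circumcentre = (1.125, -0.125), r² = 32.03125.
r = √(32.03125) ≈ 5.66.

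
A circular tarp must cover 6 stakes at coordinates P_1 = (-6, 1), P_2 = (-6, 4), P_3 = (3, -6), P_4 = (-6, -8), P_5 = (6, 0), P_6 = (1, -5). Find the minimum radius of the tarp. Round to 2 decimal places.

7.60

By Welzl's lemma the MEC is supported by two points (diametrically opposite) or three points (on a circumcircle).
The minimum enclosing circle is determined by three boundary points: P_2, P_4, P_5.
Their circumcentre is (-4/3, -2) with r² = 520/9.
The farthest remaining point P_3 is at distance² 313/9 ≤ 520/9.
r = √(520/9) ≈ 7.60.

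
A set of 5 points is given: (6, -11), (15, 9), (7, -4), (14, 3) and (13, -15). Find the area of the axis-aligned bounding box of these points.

216

x ranges over [6, 15], width 9.
y ranges over [-15, 9], height 24.
Area = 9 × 24 = 216.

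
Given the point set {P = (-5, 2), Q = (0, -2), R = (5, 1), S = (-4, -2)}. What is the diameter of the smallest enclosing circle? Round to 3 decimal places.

10.080

By Welzl's lemma the MEC is supported by two points (diametrically opposite) or three points (on a circumcircle).
The minimum enclosing circle is determined by three boundary points: P, R, S.
Their circumcentre is (-1/26, 29/26) with r² = 8585/338.
The farthest remaining point Q is at distance² 3281/338 ≤ 8585/338.
Diameter = 2r = 2√(8585/338) ≈ 10.080.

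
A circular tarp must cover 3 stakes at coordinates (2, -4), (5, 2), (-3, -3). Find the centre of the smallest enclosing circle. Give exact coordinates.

(1, -0.5)

Call the three points A, B, C in the order given.
Side lengths²: AB² = 45, AC² = 26, BC² = 89.
Since BC² = 89 ≥ 45 + 26 = 71, the angle opposite BC is not acute, so the smallest enclosing circle has BC as diameter.
Centre = midpoint of BC = (1, -0.5), r² = 89/4 = 22.25.
Centre = (1, -0.5).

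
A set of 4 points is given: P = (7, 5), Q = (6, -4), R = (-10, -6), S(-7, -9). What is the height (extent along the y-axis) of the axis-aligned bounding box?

14

max y = 5, min y = -9, so height = 14.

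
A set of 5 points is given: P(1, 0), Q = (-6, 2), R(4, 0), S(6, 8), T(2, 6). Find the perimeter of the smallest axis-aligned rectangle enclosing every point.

Width = max x − min x = 6 − (-6) = 12.
Height = max y − min y = 8 − 0 = 8.
Perimeter = 2(12 + 8) = 40.

40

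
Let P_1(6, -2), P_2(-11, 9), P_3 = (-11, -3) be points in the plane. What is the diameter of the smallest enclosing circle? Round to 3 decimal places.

20.283

Side lengths²: P_1P_2² = 410, P_1P_3² = 290, P_2P_3² = 144.
Since P_1P_2² = 410 < 290 + 144 = 434, the triangle is acute, so the smallest enclosing circle is the circumcircle.
Circumcentre = (-48/17, 3), r² = 29725/289.
Diameter = 2r = 2√(29725/289) ≈ 20.283.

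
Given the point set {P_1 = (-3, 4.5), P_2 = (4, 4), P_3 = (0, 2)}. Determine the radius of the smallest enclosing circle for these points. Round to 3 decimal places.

Side lengths²: P_1P_2² = 49.25, P_1P_3² = 15.25, P_2P_3² = 20.
Since P_1P_2² = 49.25 ≥ 20 + 15.25 = 35.25, the angle opposite P_1P_2 is not acute, so the smallest enclosing circle has P_1P_2 as diameter.
Centre = midpoint of P_1P_2 = (0.5, 4.25), r² = 49.25/4 = 12.3125.
r = √(12.3125) ≈ 3.509.

3.509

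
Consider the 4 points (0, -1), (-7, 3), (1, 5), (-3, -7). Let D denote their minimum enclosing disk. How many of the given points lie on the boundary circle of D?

3

The minimum enclosing circle of a finite set is fixed by two of the points (as a diameter) or three (as a circumcircle).
The minimum enclosing circle is determined by three boundary points: (-7, 3), (1, 5), (-3, -7).
Their circumcentre is (-20/11, -8/11) with r² = 4930/121.
The farthest remaining point (0, -1) is at distance² 409/121 ≤ 4930/121.
The points at distance exactly r from the centre are (-7, 3), (1, 5), (-3, -7) — 3 points.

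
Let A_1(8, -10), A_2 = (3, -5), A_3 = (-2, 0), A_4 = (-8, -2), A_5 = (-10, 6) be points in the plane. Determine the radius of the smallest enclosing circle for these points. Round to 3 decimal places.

The minimum enclosing circle of a finite set is fixed by two of the points (as a diameter) or three (as a circumcircle).
The farthest pair is A_1–A_5 with squared distance 580. The circle on this segment as diameter has centre (-1, -2) and r² = 580/4 = 145.
Check A_2: distance² to centre = 25 ≤ 145, so it lies inside.
All remaining points lie in this disk, and no smaller disk contains both endpoints, so this is the minimum enclosing circle.
r = √145 ≈ 12.042.

12.042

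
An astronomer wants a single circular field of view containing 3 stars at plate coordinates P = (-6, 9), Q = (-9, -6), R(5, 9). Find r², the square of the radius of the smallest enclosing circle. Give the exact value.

Side lengths²: PQ² = 234, PR² = 121, QR² = 421.
Since QR² = 421 ≥ 234 + 121 = 355, the angle opposite QR is not acute, so the smallest enclosing circle has QR as diameter.
Centre = midpoint of QR = (-2, 1.5), r² = 421/4 = 105.25.

105.25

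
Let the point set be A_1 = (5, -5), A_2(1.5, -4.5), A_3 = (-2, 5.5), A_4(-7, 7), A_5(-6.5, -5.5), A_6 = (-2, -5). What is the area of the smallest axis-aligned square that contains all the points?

The bounding box has width 12 and height 12.5.
An axis-aligned square enclosing the set must have side ≥ max(width, height).
So the minimum side is max(12, 12.5) = 12.5.
Area = 12.5² = 156.25.

156.25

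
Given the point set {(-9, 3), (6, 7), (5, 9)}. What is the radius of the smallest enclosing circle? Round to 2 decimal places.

7.76

Call the three points A, B, C in the order given.
Side lengths²: AB² = 241, AC² = 232, BC² = 5.
Since AB² = 241 ≥ 232 + 5 = 237, the angle opposite AB is not acute, so the smallest enclosing circle has AB as diameter.
Centre = midpoint of AB = (-1.5, 5), r² = 241/4 = 60.25.
r = √(60.25) ≈ 7.76.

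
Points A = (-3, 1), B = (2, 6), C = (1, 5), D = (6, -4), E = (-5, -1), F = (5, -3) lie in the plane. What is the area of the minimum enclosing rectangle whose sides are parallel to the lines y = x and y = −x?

98

In coordinates u = x + y, v = x − y the rectangle is axis-aligned; the map (x,y)→(u,v) scales areas by 2.
u-values: -2, 8, 6, 2, -6, 2; range = 8 − (-6) = 14.
v-values: -4, -4, -4, 10, -4, 8; range = 10 − (-4) = 14.
Area = (14 × 14) / 2 = 98.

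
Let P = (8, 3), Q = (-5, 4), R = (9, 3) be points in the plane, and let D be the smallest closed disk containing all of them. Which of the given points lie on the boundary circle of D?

Side lengths²: PQ² = 170, PR² = 1, QR² = 197.
Since QR² = 197 ≥ 170 + 1 = 171, the angle opposite QR is not acute, so the smallest enclosing circle has QR as diameter.
Centre = midpoint of QR = (2, 3.5), r² = 197/4 = 49.25.
The points at distance exactly r from the centre are Q, R — 2 points.

Q, R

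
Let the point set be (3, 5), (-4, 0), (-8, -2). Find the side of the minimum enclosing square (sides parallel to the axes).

11

The bounding box has width 11 and height 7.
An axis-aligned square enclosing the set must have side ≥ max(width, height).
So the minimum side is max(11, 7) = 11.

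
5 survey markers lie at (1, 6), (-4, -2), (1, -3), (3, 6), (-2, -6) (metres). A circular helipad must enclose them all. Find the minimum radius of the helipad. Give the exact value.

By Welzl's lemma the MEC is supported by two points (diametrically opposite) or three points (on a circumcircle).
The farthest pair is (3, 6)–(-2, -6) with squared distance 169. The circle on this segment as diameter has centre (0.5, 0) and r² = 169/4 = 42.25.
Check (1, 6): distance² to centre = 36.25 ≤ 42.25, so it lies inside.
All remaining points lie in this disk, and no smaller disk contains both endpoints, so this is the minimum enclosing circle.
r = √(42.25) = 6.5.

6.5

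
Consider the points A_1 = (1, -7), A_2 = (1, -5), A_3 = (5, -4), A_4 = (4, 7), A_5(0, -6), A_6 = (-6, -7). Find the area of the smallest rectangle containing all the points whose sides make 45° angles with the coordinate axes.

144

In coordinates u = x + y, v = x − y the rectangle is axis-aligned; the map (x,y)→(u,v) scales areas by 2.
u-values: -6, -4, 1, 11, -6, -13; range = 11 − (-13) = 24.
v-values: 8, 6, 9, -3, 6, 1; range = 9 − (-3) = 12.
Area = (24 × 12) / 2 = 144.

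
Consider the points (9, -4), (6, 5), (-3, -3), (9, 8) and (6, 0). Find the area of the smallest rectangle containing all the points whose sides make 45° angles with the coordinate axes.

In coordinates u = x + y, v = x − y the rectangle is axis-aligned; the map (x,y)→(u,v) scales areas by 2.
u-values: 5, 11, -6, 17, 6; range = 17 − (-6) = 23.
v-values: 13, 1, 0, 1, 6; range = 13 − 0 = 13.
Area = (23 × 13) / 2 = 149.5.

149.5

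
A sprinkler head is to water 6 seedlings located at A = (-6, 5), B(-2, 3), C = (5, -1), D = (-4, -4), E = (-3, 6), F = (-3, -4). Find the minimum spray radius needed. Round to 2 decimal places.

6.30

A smallest enclosing disk is always determined by at most three of the input points on its boundary.
The minimum enclosing circle is determined by three boundary points: A, C, D.
Their circumcentre is (-47/58, 83/58) with r² = 66725/1682.
The farthest remaining point F is at distance² 57677/1682 ≤ 66725/1682.
r = √(66725/1682) ≈ 6.30.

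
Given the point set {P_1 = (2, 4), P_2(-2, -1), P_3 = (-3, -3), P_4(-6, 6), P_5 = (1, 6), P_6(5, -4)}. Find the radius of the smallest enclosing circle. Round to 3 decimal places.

7.433

The minimum enclosing circle of a finite set is fixed by two of the points (as a diameter) or three (as a circumcircle).
The farthest pair is P_4–P_6 with squared distance 221. The circle on this segment as diameter has centre (-0.5, 1) and r² = 221/4 = 55.25.
Check P_1: distance² to centre = 15.25 ≤ 55.25, so it lies inside.
All remaining points lie in this disk, and no smaller disk contains both endpoints, so this is the minimum enclosing circle.
r = √(55.25) ≈ 7.433.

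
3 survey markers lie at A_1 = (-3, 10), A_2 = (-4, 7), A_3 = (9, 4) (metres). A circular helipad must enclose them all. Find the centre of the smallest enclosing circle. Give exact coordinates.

Side lengths²: A_1A_2² = 10, A_1A_3² = 180, A_2A_3² = 178.
Since A_1A_3² = 180 < 178 + 10 = 188, the triangle is acute, so the smallest enclosing circle is the circumcircle.
Circumcentre = (19/7, 45/7), r² = 2225/49.
Centre = (19/7, 45/7).

(19/7, 45/7)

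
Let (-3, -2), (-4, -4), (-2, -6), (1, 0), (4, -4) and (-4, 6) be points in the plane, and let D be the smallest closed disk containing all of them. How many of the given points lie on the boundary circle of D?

3

The minimum enclosing circle is determined by three boundary points: (-2, -6), (4, -4), (-4, 6).
Their circumcentre is (-15/19, 7/19) with r² = 15170/361.
The farthest remaining point (-4, -4) is at distance² 10610/361 ≤ 15170/361.
The points at distance exactly r from the centre are (-2, -6), (4, -4), (-4, 6) — 3 points.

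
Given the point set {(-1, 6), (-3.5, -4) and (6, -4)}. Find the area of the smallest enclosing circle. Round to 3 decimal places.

124.338

Call the three points A, B, C in the order given.
Side lengths²: AB² = 106.25, AC² = 149, BC² = 90.25.
Since AC² = 149 < 106.25 + 90.25 = 196.5, the triangle is acute, so the smallest enclosing circle is the circumcircle.
Circumcentre = (1.25, 0.125), r² = 39.578125.
Area = π·r² = π·39.578125 ≈ 124.338.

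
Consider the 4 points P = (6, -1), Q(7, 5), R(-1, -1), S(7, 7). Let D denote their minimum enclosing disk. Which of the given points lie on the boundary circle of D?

R, S

A smallest enclosing disk is always determined by at most three of the input points on its boundary.
The farthest pair is R–S with squared distance 128. The circle on this segment as diameter has centre (3, 3) and r² = 128/4 = 32.
Check P: distance² to centre = 25 ≤ 32, so it lies inside.
All remaining points lie in this disk, and no smaller disk contains both endpoints, so this is the minimum enclosing circle.
The points at distance exactly r from the centre are R, S — 2 points.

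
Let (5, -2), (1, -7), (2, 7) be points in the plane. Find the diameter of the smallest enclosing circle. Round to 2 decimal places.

14.04

Call the three points A, B, C in the order given.
Side lengths²: AB² = 41, AC² = 90, BC² = 197.
Since BC² = 197 ≥ 90 + 41 = 131, the angle opposite BC is not acute, so the smallest enclosing circle has BC as diameter.
Centre = midpoint of BC = (1.5, 0), r² = 197/4 = 49.25.
Diameter = 2r = 2√(49.25) ≈ 14.04.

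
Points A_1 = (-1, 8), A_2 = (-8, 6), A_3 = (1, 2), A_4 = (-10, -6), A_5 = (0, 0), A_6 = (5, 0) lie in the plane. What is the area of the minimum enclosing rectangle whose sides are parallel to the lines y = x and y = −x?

218.5

In coordinates u = x + y, v = x − y the rectangle is axis-aligned; the map (x,y)→(u,v) scales areas by 2.
u-values: 7, -2, 3, -16, 0, 5; range = 7 − (-16) = 23.
v-values: -9, -14, -1, -4, 0, 5; range = 5 − (-14) = 19.
Area = (23 × 19) / 2 = 218.5.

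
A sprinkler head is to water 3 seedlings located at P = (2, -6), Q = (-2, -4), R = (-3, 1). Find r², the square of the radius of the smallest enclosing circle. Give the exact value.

18.5

Side lengths²: PQ² = 20, PR² = 74, QR² = 26.
Since PR² = 74 ≥ 26 + 20 = 46, the angle opposite PR is not acute, so the smallest enclosing circle has PR as diameter.
Centre = midpoint of PR = (-0.5, -2.5), r² = 74/4 = 18.5.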